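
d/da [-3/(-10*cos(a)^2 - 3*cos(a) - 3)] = 3*(20*cos(a) + 3)*sin(a)/(10*cos(a)^2 + 3*cos(a) + 3)^2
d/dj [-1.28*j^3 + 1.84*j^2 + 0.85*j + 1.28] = -3.84*j^2 + 3.68*j + 0.85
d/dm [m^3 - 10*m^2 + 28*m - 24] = 3*m^2 - 20*m + 28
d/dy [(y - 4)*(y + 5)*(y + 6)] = 3*y^2 + 14*y - 14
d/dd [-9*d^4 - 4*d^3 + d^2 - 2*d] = -36*d^3 - 12*d^2 + 2*d - 2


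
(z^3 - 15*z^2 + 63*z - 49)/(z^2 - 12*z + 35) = (z^2 - 8*z + 7)/(z - 5)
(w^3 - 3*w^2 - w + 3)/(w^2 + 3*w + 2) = (w^2 - 4*w + 3)/(w + 2)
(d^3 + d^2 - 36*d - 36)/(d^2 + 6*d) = d - 5 - 6/d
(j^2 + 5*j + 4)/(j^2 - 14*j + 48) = (j^2 + 5*j + 4)/(j^2 - 14*j + 48)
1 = 1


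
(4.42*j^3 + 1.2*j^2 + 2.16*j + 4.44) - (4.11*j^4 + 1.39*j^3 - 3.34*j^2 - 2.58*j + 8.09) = -4.11*j^4 + 3.03*j^3 + 4.54*j^2 + 4.74*j - 3.65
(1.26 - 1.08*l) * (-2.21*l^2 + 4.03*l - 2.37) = 2.3868*l^3 - 7.137*l^2 + 7.6374*l - 2.9862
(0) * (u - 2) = 0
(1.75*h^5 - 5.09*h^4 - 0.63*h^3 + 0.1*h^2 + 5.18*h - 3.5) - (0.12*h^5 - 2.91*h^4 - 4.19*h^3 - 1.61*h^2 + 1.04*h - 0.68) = 1.63*h^5 - 2.18*h^4 + 3.56*h^3 + 1.71*h^2 + 4.14*h - 2.82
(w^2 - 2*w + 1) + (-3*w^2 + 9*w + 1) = -2*w^2 + 7*w + 2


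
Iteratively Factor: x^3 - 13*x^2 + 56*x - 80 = (x - 4)*(x^2 - 9*x + 20) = (x - 5)*(x - 4)*(x - 4)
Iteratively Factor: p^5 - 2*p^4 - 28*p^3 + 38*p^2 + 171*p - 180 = (p - 5)*(p^4 + 3*p^3 - 13*p^2 - 27*p + 36) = (p - 5)*(p - 3)*(p^3 + 6*p^2 + 5*p - 12) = (p - 5)*(p - 3)*(p + 4)*(p^2 + 2*p - 3) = (p - 5)*(p - 3)*(p - 1)*(p + 4)*(p + 3)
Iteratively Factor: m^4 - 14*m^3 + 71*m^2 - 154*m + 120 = (m - 5)*(m^3 - 9*m^2 + 26*m - 24) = (m - 5)*(m - 4)*(m^2 - 5*m + 6) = (m - 5)*(m - 4)*(m - 2)*(m - 3)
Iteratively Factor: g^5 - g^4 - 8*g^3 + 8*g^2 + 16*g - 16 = (g - 1)*(g^4 - 8*g^2 + 16) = (g - 1)*(g + 2)*(g^3 - 2*g^2 - 4*g + 8) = (g - 2)*(g - 1)*(g + 2)*(g^2 - 4) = (g - 2)^2*(g - 1)*(g + 2)*(g + 2)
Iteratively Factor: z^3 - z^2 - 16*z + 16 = (z - 4)*(z^2 + 3*z - 4) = (z - 4)*(z - 1)*(z + 4)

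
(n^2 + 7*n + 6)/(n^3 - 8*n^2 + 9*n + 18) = (n + 6)/(n^2 - 9*n + 18)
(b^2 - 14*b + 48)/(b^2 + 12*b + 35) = (b^2 - 14*b + 48)/(b^2 + 12*b + 35)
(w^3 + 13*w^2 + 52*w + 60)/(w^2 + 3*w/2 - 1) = 2*(w^2 + 11*w + 30)/(2*w - 1)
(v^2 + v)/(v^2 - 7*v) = (v + 1)/(v - 7)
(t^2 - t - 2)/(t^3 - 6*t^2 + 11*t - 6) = (t + 1)/(t^2 - 4*t + 3)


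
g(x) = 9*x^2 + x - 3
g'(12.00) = 217.00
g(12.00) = 1305.00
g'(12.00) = 217.00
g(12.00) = 1305.00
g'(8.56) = 155.08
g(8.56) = 665.02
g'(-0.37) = -5.66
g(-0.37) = -2.14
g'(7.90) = 143.20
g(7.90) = 566.59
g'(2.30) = 42.40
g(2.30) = 46.91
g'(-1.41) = -24.38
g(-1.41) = 13.48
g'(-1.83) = -31.94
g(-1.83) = 25.31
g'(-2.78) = -49.04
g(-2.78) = 63.78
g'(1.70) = 31.60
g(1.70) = 24.71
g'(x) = 18*x + 1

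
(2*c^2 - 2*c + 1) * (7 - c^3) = -2*c^5 + 2*c^4 - c^3 + 14*c^2 - 14*c + 7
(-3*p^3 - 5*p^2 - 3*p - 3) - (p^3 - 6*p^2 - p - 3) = -4*p^3 + p^2 - 2*p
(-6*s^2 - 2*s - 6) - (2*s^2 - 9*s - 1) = -8*s^2 + 7*s - 5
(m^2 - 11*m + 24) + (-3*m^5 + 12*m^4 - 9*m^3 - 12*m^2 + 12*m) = -3*m^5 + 12*m^4 - 9*m^3 - 11*m^2 + m + 24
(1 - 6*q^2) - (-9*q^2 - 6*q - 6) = 3*q^2 + 6*q + 7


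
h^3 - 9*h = h*(h - 3)*(h + 3)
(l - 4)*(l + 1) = l^2 - 3*l - 4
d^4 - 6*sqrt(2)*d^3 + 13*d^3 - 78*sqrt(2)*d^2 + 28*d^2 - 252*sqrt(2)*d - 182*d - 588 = (d + 6)*(d + 7)*(d - 7*sqrt(2))*(d + sqrt(2))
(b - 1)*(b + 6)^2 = b^3 + 11*b^2 + 24*b - 36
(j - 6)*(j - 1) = j^2 - 7*j + 6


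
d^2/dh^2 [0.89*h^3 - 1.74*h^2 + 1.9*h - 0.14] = 5.34*h - 3.48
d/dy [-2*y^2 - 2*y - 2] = -4*y - 2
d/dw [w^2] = 2*w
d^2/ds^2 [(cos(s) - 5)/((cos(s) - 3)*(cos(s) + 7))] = (24*(1 - cos(s)^2)^2 - cos(s)^5 - 64*cos(s)^3 + 434*cos(s)^2 - 15*cos(s) - 226)/((cos(s) - 3)^3*(cos(s) + 7)^3)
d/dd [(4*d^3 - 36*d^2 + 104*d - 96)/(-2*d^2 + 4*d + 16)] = 2*(-d^2 - 4*d + 16)/(d^2 + 4*d + 4)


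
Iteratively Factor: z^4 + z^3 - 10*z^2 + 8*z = (z - 2)*(z^3 + 3*z^2 - 4*z) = z*(z - 2)*(z^2 + 3*z - 4) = z*(z - 2)*(z + 4)*(z - 1)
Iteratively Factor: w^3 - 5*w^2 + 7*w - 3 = (w - 1)*(w^2 - 4*w + 3) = (w - 1)^2*(w - 3)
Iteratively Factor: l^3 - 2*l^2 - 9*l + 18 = (l - 2)*(l^2 - 9) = (l - 2)*(l + 3)*(l - 3)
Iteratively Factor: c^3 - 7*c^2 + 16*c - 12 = (c - 2)*(c^2 - 5*c + 6) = (c - 3)*(c - 2)*(c - 2)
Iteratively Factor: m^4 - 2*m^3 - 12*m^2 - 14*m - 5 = (m + 1)*(m^3 - 3*m^2 - 9*m - 5) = (m + 1)^2*(m^2 - 4*m - 5) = (m + 1)^3*(m - 5)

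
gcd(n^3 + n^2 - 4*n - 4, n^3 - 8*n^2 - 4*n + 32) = n^2 - 4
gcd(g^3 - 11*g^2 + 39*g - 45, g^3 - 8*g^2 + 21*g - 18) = g^2 - 6*g + 9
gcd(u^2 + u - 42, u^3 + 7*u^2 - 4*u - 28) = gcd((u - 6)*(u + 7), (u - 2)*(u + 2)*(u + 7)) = u + 7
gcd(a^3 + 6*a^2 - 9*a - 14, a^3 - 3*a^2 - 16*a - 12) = a + 1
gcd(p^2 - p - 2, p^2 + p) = p + 1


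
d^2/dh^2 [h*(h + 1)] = 2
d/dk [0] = 0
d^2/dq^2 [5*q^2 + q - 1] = 10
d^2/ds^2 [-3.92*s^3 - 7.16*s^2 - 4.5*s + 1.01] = -23.52*s - 14.32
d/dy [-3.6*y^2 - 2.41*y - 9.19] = -7.2*y - 2.41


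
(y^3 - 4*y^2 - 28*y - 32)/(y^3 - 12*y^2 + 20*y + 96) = (y + 2)/(y - 6)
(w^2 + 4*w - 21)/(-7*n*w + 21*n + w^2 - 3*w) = (w + 7)/(-7*n + w)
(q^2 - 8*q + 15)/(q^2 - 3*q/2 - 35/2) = 2*(q - 3)/(2*q + 7)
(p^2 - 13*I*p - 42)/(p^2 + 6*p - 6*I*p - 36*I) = (p - 7*I)/(p + 6)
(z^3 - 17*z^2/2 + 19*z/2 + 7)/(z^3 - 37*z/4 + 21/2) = 2*(2*z^2 - 13*z - 7)/(4*z^2 + 8*z - 21)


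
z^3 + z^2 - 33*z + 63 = (z - 3)^2*(z + 7)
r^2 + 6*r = r*(r + 6)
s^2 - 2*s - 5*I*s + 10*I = (s - 2)*(s - 5*I)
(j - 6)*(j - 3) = j^2 - 9*j + 18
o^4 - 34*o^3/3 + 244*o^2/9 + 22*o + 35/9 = (o - 7)*(o - 5)*(o + 1/3)^2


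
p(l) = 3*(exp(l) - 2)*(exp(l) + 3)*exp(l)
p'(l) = 3*(exp(l) - 2)*(exp(l) + 3)*exp(l) + 3*(exp(l) - 2)*exp(2*l) + 3*(exp(l) + 3)*exp(2*l)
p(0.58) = -5.49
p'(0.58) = 38.27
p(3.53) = 122085.57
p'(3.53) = 363991.84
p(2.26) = 2743.22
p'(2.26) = 8299.14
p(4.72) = 4269533.73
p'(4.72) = 12774894.08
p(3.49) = 108361.26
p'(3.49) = 323039.32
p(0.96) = 26.90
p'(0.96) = 154.24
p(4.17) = 824501.75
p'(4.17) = 2463270.75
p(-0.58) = -8.61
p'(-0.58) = -6.62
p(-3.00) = -0.89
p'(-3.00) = -0.88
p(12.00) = 12933774105782388.97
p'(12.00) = 38801242855839949.86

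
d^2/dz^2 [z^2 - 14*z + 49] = 2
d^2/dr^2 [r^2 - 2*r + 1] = 2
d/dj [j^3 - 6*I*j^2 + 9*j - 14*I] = 3*j^2 - 12*I*j + 9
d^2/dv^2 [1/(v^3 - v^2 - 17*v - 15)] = 2*((1 - 3*v)*(-v^3 + v^2 + 17*v + 15) - (-3*v^2 + 2*v + 17)^2)/(-v^3 + v^2 + 17*v + 15)^3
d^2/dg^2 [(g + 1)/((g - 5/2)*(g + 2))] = 4*(4*g^3 + 12*g^2 + 54*g + 11)/(8*g^6 - 12*g^5 - 114*g^4 + 119*g^3 + 570*g^2 - 300*g - 1000)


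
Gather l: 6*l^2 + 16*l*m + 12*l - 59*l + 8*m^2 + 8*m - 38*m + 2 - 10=6*l^2 + l*(16*m - 47) + 8*m^2 - 30*m - 8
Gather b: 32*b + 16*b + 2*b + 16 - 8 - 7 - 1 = 50*b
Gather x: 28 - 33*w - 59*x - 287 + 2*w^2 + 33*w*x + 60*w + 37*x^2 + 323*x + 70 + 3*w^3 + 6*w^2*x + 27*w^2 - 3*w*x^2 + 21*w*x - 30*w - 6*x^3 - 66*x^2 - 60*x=3*w^3 + 29*w^2 - 3*w - 6*x^3 + x^2*(-3*w - 29) + x*(6*w^2 + 54*w + 204) - 189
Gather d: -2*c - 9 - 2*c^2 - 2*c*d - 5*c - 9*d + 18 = -2*c^2 - 7*c + d*(-2*c - 9) + 9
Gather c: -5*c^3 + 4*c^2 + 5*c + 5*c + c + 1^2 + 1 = -5*c^3 + 4*c^2 + 11*c + 2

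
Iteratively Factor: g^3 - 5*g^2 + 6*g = (g - 2)*(g^2 - 3*g) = (g - 3)*(g - 2)*(g)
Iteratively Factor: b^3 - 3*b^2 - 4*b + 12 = (b + 2)*(b^2 - 5*b + 6) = (b - 3)*(b + 2)*(b - 2)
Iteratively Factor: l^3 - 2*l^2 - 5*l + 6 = (l - 1)*(l^2 - l - 6) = (l - 1)*(l + 2)*(l - 3)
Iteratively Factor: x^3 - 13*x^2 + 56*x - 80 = (x - 5)*(x^2 - 8*x + 16) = (x - 5)*(x - 4)*(x - 4)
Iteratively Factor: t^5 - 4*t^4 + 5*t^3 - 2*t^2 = (t)*(t^4 - 4*t^3 + 5*t^2 - 2*t) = t*(t - 2)*(t^3 - 2*t^2 + t) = t^2*(t - 2)*(t^2 - 2*t + 1) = t^2*(t - 2)*(t - 1)*(t - 1)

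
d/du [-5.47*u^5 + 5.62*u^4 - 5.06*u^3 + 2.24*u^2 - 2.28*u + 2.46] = -27.35*u^4 + 22.48*u^3 - 15.18*u^2 + 4.48*u - 2.28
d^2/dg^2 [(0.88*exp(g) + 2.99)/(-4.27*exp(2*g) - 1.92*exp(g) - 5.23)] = (-16.044952*exp(4*g) - 210.850892*exp(3*g) + 44.3738400000001*exp(2*g) + 264.906188*exp(g) + 5.953832)*exp(g)/(77.854483*exp(6*g) + 105.021504*exp(5*g) + 333.296985*exp(4*g) + 264.34368*exp(3*g) + 408.230265*exp(2*g) + 157.552704*exp(g) + 143.055667)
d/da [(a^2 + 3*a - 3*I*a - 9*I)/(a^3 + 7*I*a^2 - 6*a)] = (-a^4 + a^3*(-6 + 6*I) + a^2*(-27 + 6*I) - 126*a - 54*I)/(a^2*(a^4 + 14*I*a^3 - 61*a^2 - 84*I*a + 36))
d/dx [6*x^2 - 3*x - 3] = 12*x - 3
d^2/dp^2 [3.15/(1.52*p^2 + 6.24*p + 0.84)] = (-14.55552*p^2 - 59.75424*p + 3.15*(3.04*p + 6.24)*(6.08*p + 12.48) - 8.04384)/(1.52*p^2 + 6.24*p + 0.84)^3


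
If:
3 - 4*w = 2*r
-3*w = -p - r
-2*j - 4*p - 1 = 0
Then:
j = 5/2 - 10*w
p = 5*w - 3/2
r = 3/2 - 2*w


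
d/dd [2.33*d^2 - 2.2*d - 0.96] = 4.66*d - 2.2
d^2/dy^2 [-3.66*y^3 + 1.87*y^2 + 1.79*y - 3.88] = 3.74 - 21.96*y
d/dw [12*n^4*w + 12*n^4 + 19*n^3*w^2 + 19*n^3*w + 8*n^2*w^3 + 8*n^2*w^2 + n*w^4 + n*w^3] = n*(12*n^3 + 38*n^2*w + 19*n^2 + 24*n*w^2 + 16*n*w + 4*w^3 + 3*w^2)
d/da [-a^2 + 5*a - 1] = 5 - 2*a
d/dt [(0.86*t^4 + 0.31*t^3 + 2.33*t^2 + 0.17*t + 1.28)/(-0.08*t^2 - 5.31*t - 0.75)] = (-0.1376*t^5 - 13.7246*t^4 - 5.8722*t^3 - 13.0562*t^2 - 3.2902*t + 6.6693)/(0.0064*t^4 + 0.8496*t^3 + 28.3161*t^2 + 7.965*t + 0.5625)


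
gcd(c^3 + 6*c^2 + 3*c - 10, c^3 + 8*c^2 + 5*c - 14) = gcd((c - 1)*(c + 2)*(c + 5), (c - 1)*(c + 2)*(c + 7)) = c^2 + c - 2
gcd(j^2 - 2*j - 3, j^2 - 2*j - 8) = 1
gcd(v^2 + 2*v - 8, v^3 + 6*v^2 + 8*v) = v + 4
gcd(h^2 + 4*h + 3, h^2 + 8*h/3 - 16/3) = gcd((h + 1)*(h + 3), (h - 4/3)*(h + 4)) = 1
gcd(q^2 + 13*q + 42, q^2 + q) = 1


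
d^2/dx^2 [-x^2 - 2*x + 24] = -2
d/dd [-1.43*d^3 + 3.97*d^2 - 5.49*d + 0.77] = -4.29*d^2 + 7.94*d - 5.49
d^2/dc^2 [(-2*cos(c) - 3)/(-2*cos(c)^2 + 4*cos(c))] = (-(cos(c) - 2)^2*cos(c)^3 + (cos(c) - 2)*(-3*cos(c) + 2*cos(3*c) + 1)*cos(c) + (cos(c) - 1)^2*(8*cos(c) + 12)*sin(c)^2)/((cos(c) - 2)^3*cos(c)^3)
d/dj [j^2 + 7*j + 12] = 2*j + 7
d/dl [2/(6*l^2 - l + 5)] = 2*(1 - 12*l)/(6*l^2 - l + 5)^2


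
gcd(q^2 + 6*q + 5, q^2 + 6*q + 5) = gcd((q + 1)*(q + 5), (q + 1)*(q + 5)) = q^2 + 6*q + 5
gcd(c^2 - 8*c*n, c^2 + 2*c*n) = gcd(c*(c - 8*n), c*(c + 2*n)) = c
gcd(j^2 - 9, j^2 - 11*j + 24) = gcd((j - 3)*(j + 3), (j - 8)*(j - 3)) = j - 3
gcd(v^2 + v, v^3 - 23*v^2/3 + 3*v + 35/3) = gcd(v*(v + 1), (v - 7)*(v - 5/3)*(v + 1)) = v + 1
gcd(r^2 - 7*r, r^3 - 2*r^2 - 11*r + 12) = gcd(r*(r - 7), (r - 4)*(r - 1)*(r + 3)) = 1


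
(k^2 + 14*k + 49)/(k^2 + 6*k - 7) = (k + 7)/(k - 1)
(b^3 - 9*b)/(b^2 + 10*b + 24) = b*(b^2 - 9)/(b^2 + 10*b + 24)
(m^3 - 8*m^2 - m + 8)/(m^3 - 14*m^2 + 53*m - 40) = (m + 1)/(m - 5)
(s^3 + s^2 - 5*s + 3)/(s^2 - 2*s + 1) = s + 3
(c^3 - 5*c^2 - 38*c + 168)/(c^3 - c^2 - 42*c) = (c - 4)/c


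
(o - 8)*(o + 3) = o^2 - 5*o - 24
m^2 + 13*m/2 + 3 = (m + 1/2)*(m + 6)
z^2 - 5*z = z*(z - 5)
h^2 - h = h*(h - 1)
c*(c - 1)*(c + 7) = c^3 + 6*c^2 - 7*c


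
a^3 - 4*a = a*(a - 2)*(a + 2)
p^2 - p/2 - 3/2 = (p - 3/2)*(p + 1)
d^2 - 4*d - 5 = (d - 5)*(d + 1)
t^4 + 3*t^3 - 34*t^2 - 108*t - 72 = (t - 6)*(t + 1)*(t + 2)*(t + 6)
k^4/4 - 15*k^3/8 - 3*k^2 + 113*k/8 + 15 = (k/4 + 1/4)*(k - 8)*(k - 3)*(k + 5/2)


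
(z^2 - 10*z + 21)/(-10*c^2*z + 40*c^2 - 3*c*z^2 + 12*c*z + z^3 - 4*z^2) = (-z^2 + 10*z - 21)/(10*c^2*z - 40*c^2 + 3*c*z^2 - 12*c*z - z^3 + 4*z^2)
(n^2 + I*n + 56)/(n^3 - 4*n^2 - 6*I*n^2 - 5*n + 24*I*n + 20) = (n^2 + I*n + 56)/(n^3 + n^2*(-4 - 6*I) + n*(-5 + 24*I) + 20)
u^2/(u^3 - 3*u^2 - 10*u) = u/(u^2 - 3*u - 10)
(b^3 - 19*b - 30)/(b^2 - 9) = (b^2 - 3*b - 10)/(b - 3)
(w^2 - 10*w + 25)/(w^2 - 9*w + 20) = (w - 5)/(w - 4)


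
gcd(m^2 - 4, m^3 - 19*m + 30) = m - 2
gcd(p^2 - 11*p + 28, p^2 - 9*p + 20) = p - 4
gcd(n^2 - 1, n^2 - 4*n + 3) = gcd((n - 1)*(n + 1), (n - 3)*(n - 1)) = n - 1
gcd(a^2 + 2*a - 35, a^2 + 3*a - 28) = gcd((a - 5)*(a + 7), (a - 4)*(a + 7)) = a + 7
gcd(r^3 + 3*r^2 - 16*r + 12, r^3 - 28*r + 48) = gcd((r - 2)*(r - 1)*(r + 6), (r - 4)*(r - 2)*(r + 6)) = r^2 + 4*r - 12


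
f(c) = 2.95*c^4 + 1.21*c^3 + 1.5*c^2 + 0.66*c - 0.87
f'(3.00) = 360.93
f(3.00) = 286.23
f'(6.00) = 2698.14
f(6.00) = 4141.65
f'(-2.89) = -262.52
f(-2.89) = 186.33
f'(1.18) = 28.64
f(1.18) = 9.70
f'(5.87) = 2530.04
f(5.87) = 3801.90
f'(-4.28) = -870.84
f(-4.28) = 918.83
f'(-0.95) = -9.03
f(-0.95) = 1.22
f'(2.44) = 201.01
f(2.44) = 131.81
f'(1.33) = 38.83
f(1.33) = 14.74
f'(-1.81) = -62.85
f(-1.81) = 27.34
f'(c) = 11.8*c^3 + 3.63*c^2 + 3.0*c + 0.66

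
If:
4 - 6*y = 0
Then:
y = 2/3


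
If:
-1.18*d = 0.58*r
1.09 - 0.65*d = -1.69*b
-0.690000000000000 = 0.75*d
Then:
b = -1.00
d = -0.92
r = 1.87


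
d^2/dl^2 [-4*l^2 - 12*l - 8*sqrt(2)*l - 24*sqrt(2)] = -8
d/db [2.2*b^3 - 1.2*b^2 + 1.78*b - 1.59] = 6.6*b^2 - 2.4*b + 1.78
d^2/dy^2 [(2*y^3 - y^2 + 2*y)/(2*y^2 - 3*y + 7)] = 2*(-8*y^3 - 84*y^2 + 210*y - 7)/(8*y^6 - 36*y^5 + 138*y^4 - 279*y^3 + 483*y^2 - 441*y + 343)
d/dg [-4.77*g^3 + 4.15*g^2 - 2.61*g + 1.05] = -14.31*g^2 + 8.3*g - 2.61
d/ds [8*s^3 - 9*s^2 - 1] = 6*s*(4*s - 3)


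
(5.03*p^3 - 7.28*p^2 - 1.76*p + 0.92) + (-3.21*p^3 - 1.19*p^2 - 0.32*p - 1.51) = 1.82*p^3 - 8.47*p^2 - 2.08*p - 0.59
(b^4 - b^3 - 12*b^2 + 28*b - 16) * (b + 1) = b^5 - 13*b^3 + 16*b^2 + 12*b - 16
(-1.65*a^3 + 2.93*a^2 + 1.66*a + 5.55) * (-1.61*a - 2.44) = 2.6565*a^4 - 0.691300000000001*a^3 - 9.8218*a^2 - 12.9859*a - 13.542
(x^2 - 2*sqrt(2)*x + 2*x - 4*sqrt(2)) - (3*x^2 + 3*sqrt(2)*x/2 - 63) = -2*x^2 - 7*sqrt(2)*x/2 + 2*x - 4*sqrt(2) + 63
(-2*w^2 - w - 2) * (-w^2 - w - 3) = 2*w^4 + 3*w^3 + 9*w^2 + 5*w + 6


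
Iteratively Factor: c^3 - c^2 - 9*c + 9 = (c - 1)*(c^2 - 9) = (c - 3)*(c - 1)*(c + 3)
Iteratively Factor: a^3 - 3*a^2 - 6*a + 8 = (a - 1)*(a^2 - 2*a - 8) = (a - 4)*(a - 1)*(a + 2)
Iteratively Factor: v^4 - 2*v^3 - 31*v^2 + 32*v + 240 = (v - 5)*(v^3 + 3*v^2 - 16*v - 48) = (v - 5)*(v - 4)*(v^2 + 7*v + 12) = (v - 5)*(v - 4)*(v + 3)*(v + 4)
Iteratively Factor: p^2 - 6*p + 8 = (p - 4)*(p - 2)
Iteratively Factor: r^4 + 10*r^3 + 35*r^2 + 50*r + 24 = (r + 4)*(r^3 + 6*r^2 + 11*r + 6) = (r + 3)*(r + 4)*(r^2 + 3*r + 2) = (r + 2)*(r + 3)*(r + 4)*(r + 1)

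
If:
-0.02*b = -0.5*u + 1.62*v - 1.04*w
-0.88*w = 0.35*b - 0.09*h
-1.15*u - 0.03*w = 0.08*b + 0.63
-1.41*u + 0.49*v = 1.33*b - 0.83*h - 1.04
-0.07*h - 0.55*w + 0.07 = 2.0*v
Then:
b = -2.42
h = -5.87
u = -0.39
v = 0.14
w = 0.36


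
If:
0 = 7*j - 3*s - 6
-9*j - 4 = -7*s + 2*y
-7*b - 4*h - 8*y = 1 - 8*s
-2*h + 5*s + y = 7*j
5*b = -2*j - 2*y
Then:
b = -564/107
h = 4409/428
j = 1017/214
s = 1945/214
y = 1803/214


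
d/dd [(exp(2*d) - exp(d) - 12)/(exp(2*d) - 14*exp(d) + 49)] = (31 - 13*exp(d))*exp(d)/(exp(3*d) - 21*exp(2*d) + 147*exp(d) - 343)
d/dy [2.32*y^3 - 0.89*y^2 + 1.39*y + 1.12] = 6.96*y^2 - 1.78*y + 1.39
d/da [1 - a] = -1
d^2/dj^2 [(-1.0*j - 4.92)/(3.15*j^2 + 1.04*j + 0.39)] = (-(1.0*j + 4.92)*(6.3*j + 1.04)*(12.6*j + 2.08) + (18.9*j + 33.076)*(3.15*j^2 + 1.04*j + 0.39))/(3.15*j^2 + 1.04*j + 0.39)^3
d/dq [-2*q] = -2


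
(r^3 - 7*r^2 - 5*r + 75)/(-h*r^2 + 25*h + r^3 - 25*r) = (r^2 - 2*r - 15)/(-h*r - 5*h + r^2 + 5*r)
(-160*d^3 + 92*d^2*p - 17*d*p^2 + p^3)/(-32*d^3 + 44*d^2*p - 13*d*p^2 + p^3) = (-5*d + p)/(-d + p)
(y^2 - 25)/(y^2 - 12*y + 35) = (y + 5)/(y - 7)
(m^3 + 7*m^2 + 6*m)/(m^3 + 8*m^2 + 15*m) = (m^2 + 7*m + 6)/(m^2 + 8*m + 15)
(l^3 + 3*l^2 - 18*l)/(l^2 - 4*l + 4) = l*(l^2 + 3*l - 18)/(l^2 - 4*l + 4)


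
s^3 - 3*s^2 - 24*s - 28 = (s - 7)*(s + 2)^2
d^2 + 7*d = d*(d + 7)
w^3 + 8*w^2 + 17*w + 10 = (w + 1)*(w + 2)*(w + 5)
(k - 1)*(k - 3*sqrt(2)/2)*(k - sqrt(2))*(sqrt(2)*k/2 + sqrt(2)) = sqrt(2)*k^4/2 - 5*k^3/2 + sqrt(2)*k^3/2 - 5*k^2/2 + sqrt(2)*k^2/2 + 3*sqrt(2)*k/2 + 5*k - 3*sqrt(2)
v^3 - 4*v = v*(v - 2)*(v + 2)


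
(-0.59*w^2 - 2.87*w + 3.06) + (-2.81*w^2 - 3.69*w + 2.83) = -3.4*w^2 - 6.56*w + 5.89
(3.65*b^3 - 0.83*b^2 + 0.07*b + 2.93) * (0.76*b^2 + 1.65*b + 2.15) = 2.774*b^5 + 5.3917*b^4 + 6.5312*b^3 + 0.557800000000001*b^2 + 4.985*b + 6.2995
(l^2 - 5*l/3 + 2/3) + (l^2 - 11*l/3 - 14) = 2*l^2 - 16*l/3 - 40/3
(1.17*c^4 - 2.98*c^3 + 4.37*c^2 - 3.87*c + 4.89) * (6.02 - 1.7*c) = -1.989*c^5 + 12.1094*c^4 - 25.3686*c^3 + 32.8864*c^2 - 31.6104*c + 29.4378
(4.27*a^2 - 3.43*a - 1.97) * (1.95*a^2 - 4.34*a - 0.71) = 8.3265*a^4 - 25.2203*a^3 + 8.013*a^2 + 10.9851*a + 1.3987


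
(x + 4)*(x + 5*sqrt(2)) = x^2 + 4*x + 5*sqrt(2)*x + 20*sqrt(2)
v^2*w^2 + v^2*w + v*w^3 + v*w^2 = w*(v + w)*(v*w + v)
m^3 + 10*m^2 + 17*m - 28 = (m - 1)*(m + 4)*(m + 7)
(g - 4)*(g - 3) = g^2 - 7*g + 12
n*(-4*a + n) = -4*a*n + n^2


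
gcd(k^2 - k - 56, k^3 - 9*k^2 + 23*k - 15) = 1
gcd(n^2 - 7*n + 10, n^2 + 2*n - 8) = n - 2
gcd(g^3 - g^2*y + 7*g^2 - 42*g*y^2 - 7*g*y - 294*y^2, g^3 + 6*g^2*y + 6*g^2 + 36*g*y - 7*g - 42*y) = g^2 + 6*g*y + 7*g + 42*y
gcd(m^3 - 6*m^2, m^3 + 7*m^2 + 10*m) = m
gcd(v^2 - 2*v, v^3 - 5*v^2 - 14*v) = v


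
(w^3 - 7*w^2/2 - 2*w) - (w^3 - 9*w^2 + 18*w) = 11*w^2/2 - 20*w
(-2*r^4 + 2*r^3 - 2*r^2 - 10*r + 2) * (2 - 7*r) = 14*r^5 - 18*r^4 + 18*r^3 + 66*r^2 - 34*r + 4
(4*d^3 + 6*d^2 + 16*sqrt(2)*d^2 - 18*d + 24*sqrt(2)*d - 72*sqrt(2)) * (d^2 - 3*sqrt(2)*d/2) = 4*d^5 + 6*d^4 + 10*sqrt(2)*d^4 - 66*d^3 + 15*sqrt(2)*d^3 - 72*d^2 - 45*sqrt(2)*d^2 + 216*d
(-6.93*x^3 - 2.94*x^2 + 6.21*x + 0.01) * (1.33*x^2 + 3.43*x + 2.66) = -9.2169*x^5 - 27.6801*x^4 - 20.2587*x^3 + 13.4932*x^2 + 16.5529*x + 0.0266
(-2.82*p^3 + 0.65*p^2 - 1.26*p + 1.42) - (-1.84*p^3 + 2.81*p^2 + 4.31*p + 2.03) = -0.98*p^3 - 2.16*p^2 - 5.57*p - 0.61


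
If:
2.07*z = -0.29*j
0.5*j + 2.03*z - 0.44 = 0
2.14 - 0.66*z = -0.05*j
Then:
No Solution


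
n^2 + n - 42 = (n - 6)*(n + 7)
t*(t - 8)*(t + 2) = t^3 - 6*t^2 - 16*t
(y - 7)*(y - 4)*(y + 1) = y^3 - 10*y^2 + 17*y + 28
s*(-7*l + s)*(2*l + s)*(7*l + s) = -98*l^3*s - 49*l^2*s^2 + 2*l*s^3 + s^4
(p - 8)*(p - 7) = p^2 - 15*p + 56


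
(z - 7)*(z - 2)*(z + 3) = z^3 - 6*z^2 - 13*z + 42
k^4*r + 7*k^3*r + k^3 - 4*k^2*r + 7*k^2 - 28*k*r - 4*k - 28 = (k - 2)*(k + 2)*(k + 7)*(k*r + 1)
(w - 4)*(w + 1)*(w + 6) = w^3 + 3*w^2 - 22*w - 24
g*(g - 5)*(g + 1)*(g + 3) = g^4 - g^3 - 17*g^2 - 15*g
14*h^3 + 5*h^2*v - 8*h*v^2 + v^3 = (-7*h + v)*(-2*h + v)*(h + v)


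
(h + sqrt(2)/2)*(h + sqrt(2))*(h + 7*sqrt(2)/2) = h^3 + 5*sqrt(2)*h^2 + 23*h/2 + 7*sqrt(2)/2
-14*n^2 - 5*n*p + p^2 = (-7*n + p)*(2*n + p)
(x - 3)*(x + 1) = x^2 - 2*x - 3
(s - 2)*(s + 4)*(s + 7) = s^3 + 9*s^2 + 6*s - 56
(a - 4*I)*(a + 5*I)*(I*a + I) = I*a^3 - a^2 + I*a^2 - a + 20*I*a + 20*I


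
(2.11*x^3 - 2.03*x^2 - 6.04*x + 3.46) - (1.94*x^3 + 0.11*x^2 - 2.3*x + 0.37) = 0.17*x^3 - 2.14*x^2 - 3.74*x + 3.09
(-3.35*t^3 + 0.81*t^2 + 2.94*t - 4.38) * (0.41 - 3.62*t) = 12.127*t^4 - 4.3057*t^3 - 10.3107*t^2 + 17.061*t - 1.7958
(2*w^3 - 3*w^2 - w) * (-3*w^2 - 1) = -6*w^5 + 9*w^4 + w^3 + 3*w^2 + w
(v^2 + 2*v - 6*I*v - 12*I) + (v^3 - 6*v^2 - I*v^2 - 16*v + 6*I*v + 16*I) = v^3 - 5*v^2 - I*v^2 - 14*v + 4*I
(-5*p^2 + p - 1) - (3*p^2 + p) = -8*p^2 - 1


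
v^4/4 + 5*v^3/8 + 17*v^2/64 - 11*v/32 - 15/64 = (v/4 + 1/4)*(v - 3/4)*(v + 1)*(v + 5/4)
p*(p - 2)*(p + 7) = p^3 + 5*p^2 - 14*p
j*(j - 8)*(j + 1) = j^3 - 7*j^2 - 8*j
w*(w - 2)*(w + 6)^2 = w^4 + 10*w^3 + 12*w^2 - 72*w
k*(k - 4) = k^2 - 4*k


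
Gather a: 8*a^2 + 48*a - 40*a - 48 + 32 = 8*a^2 + 8*a - 16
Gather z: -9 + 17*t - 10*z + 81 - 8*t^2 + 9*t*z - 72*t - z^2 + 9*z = -8*t^2 - 55*t - z^2 + z*(9*t - 1) + 72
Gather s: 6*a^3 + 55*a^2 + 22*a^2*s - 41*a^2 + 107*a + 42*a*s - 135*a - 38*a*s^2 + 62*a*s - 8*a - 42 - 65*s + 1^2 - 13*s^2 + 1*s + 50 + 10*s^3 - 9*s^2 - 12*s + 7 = 6*a^3 + 14*a^2 - 36*a + 10*s^3 + s^2*(-38*a - 22) + s*(22*a^2 + 104*a - 76) + 16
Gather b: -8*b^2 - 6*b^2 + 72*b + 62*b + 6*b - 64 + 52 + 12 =-14*b^2 + 140*b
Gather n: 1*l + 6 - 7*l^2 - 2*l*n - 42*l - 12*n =-7*l^2 - 41*l + n*(-2*l - 12) + 6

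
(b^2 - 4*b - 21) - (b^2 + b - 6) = -5*b - 15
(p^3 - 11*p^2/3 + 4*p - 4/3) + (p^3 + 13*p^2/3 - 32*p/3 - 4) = 2*p^3 + 2*p^2/3 - 20*p/3 - 16/3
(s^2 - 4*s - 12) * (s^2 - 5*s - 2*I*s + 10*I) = s^4 - 9*s^3 - 2*I*s^3 + 8*s^2 + 18*I*s^2 + 60*s - 16*I*s - 120*I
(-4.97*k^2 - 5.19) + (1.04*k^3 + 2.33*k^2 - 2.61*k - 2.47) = 1.04*k^3 - 2.64*k^2 - 2.61*k - 7.66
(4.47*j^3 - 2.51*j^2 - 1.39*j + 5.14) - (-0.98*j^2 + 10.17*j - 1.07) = 4.47*j^3 - 1.53*j^2 - 11.56*j + 6.21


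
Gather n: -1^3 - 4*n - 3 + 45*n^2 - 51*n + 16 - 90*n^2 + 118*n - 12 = -45*n^2 + 63*n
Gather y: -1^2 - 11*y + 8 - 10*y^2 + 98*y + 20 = -10*y^2 + 87*y + 27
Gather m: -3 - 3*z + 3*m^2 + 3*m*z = 3*m^2 + 3*m*z - 3*z - 3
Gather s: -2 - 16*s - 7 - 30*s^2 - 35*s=-30*s^2 - 51*s - 9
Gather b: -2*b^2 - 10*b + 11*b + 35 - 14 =-2*b^2 + b + 21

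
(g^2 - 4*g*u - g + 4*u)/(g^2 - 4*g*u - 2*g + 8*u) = (g - 1)/(g - 2)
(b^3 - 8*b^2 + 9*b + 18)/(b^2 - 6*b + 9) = (b^2 - 5*b - 6)/(b - 3)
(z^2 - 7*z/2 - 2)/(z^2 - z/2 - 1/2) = (z - 4)/(z - 1)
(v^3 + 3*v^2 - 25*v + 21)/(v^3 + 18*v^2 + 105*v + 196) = (v^2 - 4*v + 3)/(v^2 + 11*v + 28)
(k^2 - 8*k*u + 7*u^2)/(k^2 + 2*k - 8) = (k^2 - 8*k*u + 7*u^2)/(k^2 + 2*k - 8)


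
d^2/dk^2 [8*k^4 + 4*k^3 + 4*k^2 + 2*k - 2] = 96*k^2 + 24*k + 8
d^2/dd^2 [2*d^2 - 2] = 4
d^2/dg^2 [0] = 0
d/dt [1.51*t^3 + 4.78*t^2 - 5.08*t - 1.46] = 4.53*t^2 + 9.56*t - 5.08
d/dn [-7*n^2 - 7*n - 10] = -14*n - 7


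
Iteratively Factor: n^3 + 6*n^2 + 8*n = (n + 2)*(n^2 + 4*n) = (n + 2)*(n + 4)*(n)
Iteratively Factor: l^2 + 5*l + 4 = (l + 4)*(l + 1)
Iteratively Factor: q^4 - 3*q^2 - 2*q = (q)*(q^3 - 3*q - 2) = q*(q + 1)*(q^2 - q - 2) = q*(q + 1)^2*(q - 2)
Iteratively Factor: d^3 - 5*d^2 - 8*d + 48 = (d + 3)*(d^2 - 8*d + 16) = (d - 4)*(d + 3)*(d - 4)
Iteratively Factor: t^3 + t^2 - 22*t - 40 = (t + 2)*(t^2 - t - 20) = (t + 2)*(t + 4)*(t - 5)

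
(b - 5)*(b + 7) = b^2 + 2*b - 35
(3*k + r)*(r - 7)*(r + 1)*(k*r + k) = 3*k^2*r^3 - 15*k^2*r^2 - 39*k^2*r - 21*k^2 + k*r^4 - 5*k*r^3 - 13*k*r^2 - 7*k*r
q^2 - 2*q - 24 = (q - 6)*(q + 4)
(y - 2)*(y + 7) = y^2 + 5*y - 14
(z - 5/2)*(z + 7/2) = z^2 + z - 35/4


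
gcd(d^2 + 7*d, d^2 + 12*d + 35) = d + 7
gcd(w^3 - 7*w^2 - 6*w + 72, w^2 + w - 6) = w + 3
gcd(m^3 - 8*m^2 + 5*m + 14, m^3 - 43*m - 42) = m^2 - 6*m - 7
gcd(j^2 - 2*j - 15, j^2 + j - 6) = j + 3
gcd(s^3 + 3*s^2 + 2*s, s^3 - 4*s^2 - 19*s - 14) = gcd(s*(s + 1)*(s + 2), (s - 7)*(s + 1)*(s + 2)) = s^2 + 3*s + 2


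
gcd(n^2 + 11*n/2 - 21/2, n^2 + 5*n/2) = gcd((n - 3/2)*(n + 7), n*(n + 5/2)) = 1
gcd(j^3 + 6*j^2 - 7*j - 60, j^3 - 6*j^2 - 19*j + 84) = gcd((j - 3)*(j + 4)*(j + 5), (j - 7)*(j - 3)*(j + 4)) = j^2 + j - 12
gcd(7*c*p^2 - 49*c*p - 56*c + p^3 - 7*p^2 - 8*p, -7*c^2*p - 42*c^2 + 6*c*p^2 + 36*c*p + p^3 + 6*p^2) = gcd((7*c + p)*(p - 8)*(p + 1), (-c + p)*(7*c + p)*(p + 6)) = 7*c + p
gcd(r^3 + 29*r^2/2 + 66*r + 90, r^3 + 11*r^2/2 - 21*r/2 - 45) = r^2 + 17*r/2 + 15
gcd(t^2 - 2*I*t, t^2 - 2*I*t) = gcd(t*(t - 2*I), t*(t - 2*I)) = t^2 - 2*I*t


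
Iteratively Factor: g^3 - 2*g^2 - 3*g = (g + 1)*(g^2 - 3*g) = (g - 3)*(g + 1)*(g)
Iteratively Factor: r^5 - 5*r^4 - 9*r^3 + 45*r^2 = (r)*(r^4 - 5*r^3 - 9*r^2 + 45*r) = r*(r + 3)*(r^3 - 8*r^2 + 15*r) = r*(r - 3)*(r + 3)*(r^2 - 5*r) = r*(r - 5)*(r - 3)*(r + 3)*(r)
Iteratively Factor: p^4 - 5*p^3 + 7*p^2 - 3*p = (p - 1)*(p^3 - 4*p^2 + 3*p) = (p - 3)*(p - 1)*(p^2 - p) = p*(p - 3)*(p - 1)*(p - 1)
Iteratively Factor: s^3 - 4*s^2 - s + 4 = (s - 1)*(s^2 - 3*s - 4) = (s - 4)*(s - 1)*(s + 1)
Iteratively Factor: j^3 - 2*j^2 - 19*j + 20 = (j - 1)*(j^2 - j - 20) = (j - 5)*(j - 1)*(j + 4)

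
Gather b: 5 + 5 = 10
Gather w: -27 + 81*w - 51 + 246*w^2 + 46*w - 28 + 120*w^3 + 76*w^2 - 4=120*w^3 + 322*w^2 + 127*w - 110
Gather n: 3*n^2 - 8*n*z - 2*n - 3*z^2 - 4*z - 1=3*n^2 + n*(-8*z - 2) - 3*z^2 - 4*z - 1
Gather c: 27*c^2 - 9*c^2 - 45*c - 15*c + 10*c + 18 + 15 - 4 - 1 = 18*c^2 - 50*c + 28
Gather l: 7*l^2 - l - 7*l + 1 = 7*l^2 - 8*l + 1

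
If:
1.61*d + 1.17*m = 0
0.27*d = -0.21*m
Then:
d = 0.00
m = 0.00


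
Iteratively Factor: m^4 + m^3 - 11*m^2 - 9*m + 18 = (m - 3)*(m^3 + 4*m^2 + m - 6) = (m - 3)*(m + 2)*(m^2 + 2*m - 3) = (m - 3)*(m + 2)*(m + 3)*(m - 1)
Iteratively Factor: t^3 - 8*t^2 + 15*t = (t)*(t^2 - 8*t + 15) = t*(t - 5)*(t - 3)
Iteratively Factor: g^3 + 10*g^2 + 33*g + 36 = (g + 4)*(g^2 + 6*g + 9) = (g + 3)*(g + 4)*(g + 3)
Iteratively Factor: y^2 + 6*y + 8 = (y + 2)*(y + 4)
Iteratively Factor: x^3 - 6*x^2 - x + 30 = (x - 3)*(x^2 - 3*x - 10) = (x - 5)*(x - 3)*(x + 2)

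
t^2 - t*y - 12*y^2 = (t - 4*y)*(t + 3*y)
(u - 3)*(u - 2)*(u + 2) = u^3 - 3*u^2 - 4*u + 12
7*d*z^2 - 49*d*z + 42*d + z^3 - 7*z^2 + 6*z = (7*d + z)*(z - 6)*(z - 1)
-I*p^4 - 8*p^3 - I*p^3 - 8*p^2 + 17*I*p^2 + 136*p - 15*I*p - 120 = (p - 3)*(p + 5)*(p - 8*I)*(-I*p + I)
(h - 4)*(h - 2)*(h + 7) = h^3 + h^2 - 34*h + 56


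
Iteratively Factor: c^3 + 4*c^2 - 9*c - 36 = (c + 4)*(c^2 - 9) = (c - 3)*(c + 4)*(c + 3)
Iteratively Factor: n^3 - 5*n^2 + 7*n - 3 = (n - 1)*(n^2 - 4*n + 3) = (n - 1)^2*(n - 3)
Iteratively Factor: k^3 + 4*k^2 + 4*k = (k + 2)*(k^2 + 2*k) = k*(k + 2)*(k + 2)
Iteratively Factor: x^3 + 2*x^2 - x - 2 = (x + 1)*(x^2 + x - 2) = (x - 1)*(x + 1)*(x + 2)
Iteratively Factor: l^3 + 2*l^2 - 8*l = (l)*(l^2 + 2*l - 8) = l*(l + 4)*(l - 2)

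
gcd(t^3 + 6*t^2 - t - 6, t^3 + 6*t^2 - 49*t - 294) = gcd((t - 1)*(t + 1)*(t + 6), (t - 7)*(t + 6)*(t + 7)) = t + 6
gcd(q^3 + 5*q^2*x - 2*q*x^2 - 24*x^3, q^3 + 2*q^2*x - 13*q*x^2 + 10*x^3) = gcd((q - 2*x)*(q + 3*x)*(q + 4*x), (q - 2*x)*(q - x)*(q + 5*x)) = -q + 2*x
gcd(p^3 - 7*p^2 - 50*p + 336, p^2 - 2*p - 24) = p - 6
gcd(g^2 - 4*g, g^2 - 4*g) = g^2 - 4*g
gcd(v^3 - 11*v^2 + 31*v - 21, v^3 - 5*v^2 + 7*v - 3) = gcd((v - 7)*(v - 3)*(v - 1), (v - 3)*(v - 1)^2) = v^2 - 4*v + 3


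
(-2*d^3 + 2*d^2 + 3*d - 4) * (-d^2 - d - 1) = 2*d^5 - 3*d^3 - d^2 + d + 4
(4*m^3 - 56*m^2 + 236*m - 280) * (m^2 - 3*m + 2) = 4*m^5 - 68*m^4 + 412*m^3 - 1100*m^2 + 1312*m - 560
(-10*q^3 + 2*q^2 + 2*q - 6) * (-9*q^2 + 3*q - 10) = 90*q^5 - 48*q^4 + 88*q^3 + 40*q^2 - 38*q + 60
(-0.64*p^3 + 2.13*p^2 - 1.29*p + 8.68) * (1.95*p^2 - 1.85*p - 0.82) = -1.248*p^5 + 5.3375*p^4 - 5.9312*p^3 + 17.5659*p^2 - 15.0002*p - 7.1176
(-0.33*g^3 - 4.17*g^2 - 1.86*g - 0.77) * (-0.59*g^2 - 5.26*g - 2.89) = 0.1947*g^5 + 4.1961*g^4 + 23.9853*g^3 + 22.2892*g^2 + 9.4256*g + 2.2253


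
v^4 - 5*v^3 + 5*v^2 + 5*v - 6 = (v - 3)*(v - 2)*(v - 1)*(v + 1)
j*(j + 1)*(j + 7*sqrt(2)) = j^3 + j^2 + 7*sqrt(2)*j^2 + 7*sqrt(2)*j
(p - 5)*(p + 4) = p^2 - p - 20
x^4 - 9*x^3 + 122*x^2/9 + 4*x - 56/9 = (x - 7)*(x - 2)*(x - 2/3)*(x + 2/3)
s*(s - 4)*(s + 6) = s^3 + 2*s^2 - 24*s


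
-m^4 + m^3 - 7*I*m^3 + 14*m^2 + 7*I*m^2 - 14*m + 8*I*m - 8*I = (m + 2*I)*(m + 4*I)*(-I*m + 1)*(-I*m + I)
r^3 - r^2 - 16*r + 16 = (r - 4)*(r - 1)*(r + 4)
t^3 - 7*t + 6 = (t - 2)*(t - 1)*(t + 3)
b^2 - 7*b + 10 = (b - 5)*(b - 2)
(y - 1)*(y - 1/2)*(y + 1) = y^3 - y^2/2 - y + 1/2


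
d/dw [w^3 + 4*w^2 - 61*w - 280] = 3*w^2 + 8*w - 61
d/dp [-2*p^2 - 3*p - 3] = -4*p - 3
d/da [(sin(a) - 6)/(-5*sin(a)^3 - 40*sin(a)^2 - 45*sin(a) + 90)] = 2*(sin(a)^3 - 5*sin(a)^2 - 48*sin(a) - 18)*cos(a)/(5*(sin(a)^3 + 8*sin(a)^2 + 9*sin(a) - 18)^2)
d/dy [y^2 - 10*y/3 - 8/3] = 2*y - 10/3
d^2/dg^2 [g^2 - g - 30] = 2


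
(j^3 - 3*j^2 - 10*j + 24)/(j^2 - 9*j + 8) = (j^3 - 3*j^2 - 10*j + 24)/(j^2 - 9*j + 8)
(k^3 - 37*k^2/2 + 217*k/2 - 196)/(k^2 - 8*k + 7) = (k^2 - 23*k/2 + 28)/(k - 1)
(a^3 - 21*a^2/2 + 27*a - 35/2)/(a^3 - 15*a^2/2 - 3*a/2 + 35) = (a - 1)/(a + 2)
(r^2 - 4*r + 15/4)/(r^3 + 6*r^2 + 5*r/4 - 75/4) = (2*r - 5)/(2*r^2 + 15*r + 25)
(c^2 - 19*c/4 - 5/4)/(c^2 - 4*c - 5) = (c + 1/4)/(c + 1)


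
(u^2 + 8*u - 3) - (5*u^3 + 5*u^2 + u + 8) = -5*u^3 - 4*u^2 + 7*u - 11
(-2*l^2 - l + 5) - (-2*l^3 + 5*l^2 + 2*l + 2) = 2*l^3 - 7*l^2 - 3*l + 3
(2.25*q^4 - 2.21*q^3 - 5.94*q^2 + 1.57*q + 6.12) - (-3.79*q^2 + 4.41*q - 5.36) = 2.25*q^4 - 2.21*q^3 - 2.15*q^2 - 2.84*q + 11.48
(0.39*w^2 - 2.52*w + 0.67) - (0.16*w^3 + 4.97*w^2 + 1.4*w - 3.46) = -0.16*w^3 - 4.58*w^2 - 3.92*w + 4.13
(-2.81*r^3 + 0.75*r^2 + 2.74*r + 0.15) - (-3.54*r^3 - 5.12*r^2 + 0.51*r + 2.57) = 0.73*r^3 + 5.87*r^2 + 2.23*r - 2.42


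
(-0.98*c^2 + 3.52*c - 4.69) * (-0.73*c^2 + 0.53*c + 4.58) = 0.7154*c^4 - 3.089*c^3 + 0.8009*c^2 + 13.6359*c - 21.4802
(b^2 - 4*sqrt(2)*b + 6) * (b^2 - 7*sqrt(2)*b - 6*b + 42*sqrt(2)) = b^4 - 11*sqrt(2)*b^3 - 6*b^3 + 62*b^2 + 66*sqrt(2)*b^2 - 372*b - 42*sqrt(2)*b + 252*sqrt(2)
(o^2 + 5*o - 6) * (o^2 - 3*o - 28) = o^4 + 2*o^3 - 49*o^2 - 122*o + 168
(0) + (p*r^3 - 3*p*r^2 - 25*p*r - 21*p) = p*r^3 - 3*p*r^2 - 25*p*r - 21*p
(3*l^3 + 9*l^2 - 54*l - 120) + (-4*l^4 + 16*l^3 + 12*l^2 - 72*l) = -4*l^4 + 19*l^3 + 21*l^2 - 126*l - 120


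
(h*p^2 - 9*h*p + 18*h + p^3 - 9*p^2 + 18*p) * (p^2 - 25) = h*p^4 - 9*h*p^3 - 7*h*p^2 + 225*h*p - 450*h + p^5 - 9*p^4 - 7*p^3 + 225*p^2 - 450*p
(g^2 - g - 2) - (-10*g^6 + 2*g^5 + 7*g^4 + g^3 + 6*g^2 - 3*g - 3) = 10*g^6 - 2*g^5 - 7*g^4 - g^3 - 5*g^2 + 2*g + 1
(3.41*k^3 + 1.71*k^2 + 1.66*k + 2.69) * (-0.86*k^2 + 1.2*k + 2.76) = -2.9326*k^5 + 2.6214*k^4 + 10.036*k^3 + 4.3982*k^2 + 7.8096*k + 7.4244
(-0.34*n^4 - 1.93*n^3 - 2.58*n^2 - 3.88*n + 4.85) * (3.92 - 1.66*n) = 0.5644*n^5 + 1.871*n^4 - 3.2828*n^3 - 3.6728*n^2 - 23.2606*n + 19.012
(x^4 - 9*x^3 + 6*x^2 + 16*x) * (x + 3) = x^5 - 6*x^4 - 21*x^3 + 34*x^2 + 48*x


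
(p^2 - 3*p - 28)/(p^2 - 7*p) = (p + 4)/p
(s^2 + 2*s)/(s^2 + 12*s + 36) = s*(s + 2)/(s^2 + 12*s + 36)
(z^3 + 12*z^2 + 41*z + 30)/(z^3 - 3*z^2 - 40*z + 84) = (z^2 + 6*z + 5)/(z^2 - 9*z + 14)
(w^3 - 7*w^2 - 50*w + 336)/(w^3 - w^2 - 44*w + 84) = (w - 8)/(w - 2)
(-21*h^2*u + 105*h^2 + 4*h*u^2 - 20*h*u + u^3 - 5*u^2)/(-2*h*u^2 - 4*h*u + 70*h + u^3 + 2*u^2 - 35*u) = (-21*h^2 + 4*h*u + u^2)/(-2*h*u - 14*h + u^2 + 7*u)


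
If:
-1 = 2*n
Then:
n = -1/2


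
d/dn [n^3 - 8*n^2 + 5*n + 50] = 3*n^2 - 16*n + 5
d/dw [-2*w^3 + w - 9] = 1 - 6*w^2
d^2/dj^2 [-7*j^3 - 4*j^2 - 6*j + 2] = -42*j - 8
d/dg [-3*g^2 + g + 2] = 1 - 6*g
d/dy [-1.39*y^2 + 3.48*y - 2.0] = 3.48 - 2.78*y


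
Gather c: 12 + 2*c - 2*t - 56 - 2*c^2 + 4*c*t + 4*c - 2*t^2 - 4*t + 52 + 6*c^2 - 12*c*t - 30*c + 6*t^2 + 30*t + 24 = 4*c^2 + c*(-8*t - 24) + 4*t^2 + 24*t + 32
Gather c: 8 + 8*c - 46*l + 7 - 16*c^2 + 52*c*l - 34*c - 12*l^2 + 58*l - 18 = -16*c^2 + c*(52*l - 26) - 12*l^2 + 12*l - 3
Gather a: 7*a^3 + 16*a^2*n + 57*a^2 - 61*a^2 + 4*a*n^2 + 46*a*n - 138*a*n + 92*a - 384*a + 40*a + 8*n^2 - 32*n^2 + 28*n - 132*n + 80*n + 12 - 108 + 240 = 7*a^3 + a^2*(16*n - 4) + a*(4*n^2 - 92*n - 252) - 24*n^2 - 24*n + 144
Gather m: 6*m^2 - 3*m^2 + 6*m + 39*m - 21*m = 3*m^2 + 24*m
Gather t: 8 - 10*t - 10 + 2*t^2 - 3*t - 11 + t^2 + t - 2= 3*t^2 - 12*t - 15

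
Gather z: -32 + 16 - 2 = -18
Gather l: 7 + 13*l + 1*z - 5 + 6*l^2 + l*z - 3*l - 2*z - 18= 6*l^2 + l*(z + 10) - z - 16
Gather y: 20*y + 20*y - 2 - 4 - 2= 40*y - 8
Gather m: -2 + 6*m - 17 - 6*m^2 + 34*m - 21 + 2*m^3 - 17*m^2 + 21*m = 2*m^3 - 23*m^2 + 61*m - 40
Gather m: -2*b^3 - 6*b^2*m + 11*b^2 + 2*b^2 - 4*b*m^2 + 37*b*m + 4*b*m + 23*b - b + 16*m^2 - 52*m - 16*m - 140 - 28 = -2*b^3 + 13*b^2 + 22*b + m^2*(16 - 4*b) + m*(-6*b^2 + 41*b - 68) - 168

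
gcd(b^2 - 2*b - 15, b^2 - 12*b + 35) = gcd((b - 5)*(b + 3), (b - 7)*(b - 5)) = b - 5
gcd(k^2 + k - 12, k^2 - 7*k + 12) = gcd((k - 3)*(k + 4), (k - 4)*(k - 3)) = k - 3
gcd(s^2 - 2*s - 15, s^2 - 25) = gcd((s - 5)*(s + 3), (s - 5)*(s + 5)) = s - 5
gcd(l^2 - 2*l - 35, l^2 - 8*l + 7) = l - 7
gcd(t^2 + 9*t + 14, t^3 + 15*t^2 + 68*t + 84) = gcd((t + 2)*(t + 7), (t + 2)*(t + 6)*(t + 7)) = t^2 + 9*t + 14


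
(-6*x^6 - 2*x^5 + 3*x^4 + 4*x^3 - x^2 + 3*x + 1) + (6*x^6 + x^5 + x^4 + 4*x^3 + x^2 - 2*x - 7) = -x^5 + 4*x^4 + 8*x^3 + x - 6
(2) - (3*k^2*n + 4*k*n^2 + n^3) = -3*k^2*n - 4*k*n^2 - n^3 + 2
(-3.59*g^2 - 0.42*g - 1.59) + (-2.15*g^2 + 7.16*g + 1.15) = -5.74*g^2 + 6.74*g - 0.44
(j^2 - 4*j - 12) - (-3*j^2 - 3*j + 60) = 4*j^2 - j - 72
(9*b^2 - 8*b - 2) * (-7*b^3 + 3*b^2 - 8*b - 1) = -63*b^5 + 83*b^4 - 82*b^3 + 49*b^2 + 24*b + 2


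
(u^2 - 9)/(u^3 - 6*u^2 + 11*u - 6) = (u + 3)/(u^2 - 3*u + 2)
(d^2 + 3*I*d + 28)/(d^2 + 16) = (d + 7*I)/(d + 4*I)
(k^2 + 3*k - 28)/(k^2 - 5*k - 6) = (-k^2 - 3*k + 28)/(-k^2 + 5*k + 6)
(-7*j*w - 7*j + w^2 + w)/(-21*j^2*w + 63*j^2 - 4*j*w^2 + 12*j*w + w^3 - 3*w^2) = (w + 1)/(3*j*w - 9*j + w^2 - 3*w)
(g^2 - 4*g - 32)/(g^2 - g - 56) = (g + 4)/(g + 7)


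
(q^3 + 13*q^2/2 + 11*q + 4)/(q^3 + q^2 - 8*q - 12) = (q^2 + 9*q/2 + 2)/(q^2 - q - 6)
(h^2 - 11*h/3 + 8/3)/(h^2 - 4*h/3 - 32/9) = 3*(h - 1)/(3*h + 4)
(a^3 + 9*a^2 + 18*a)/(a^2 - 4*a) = (a^2 + 9*a + 18)/(a - 4)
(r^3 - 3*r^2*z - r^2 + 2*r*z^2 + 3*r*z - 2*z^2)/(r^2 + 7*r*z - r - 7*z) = (r^2 - 3*r*z + 2*z^2)/(r + 7*z)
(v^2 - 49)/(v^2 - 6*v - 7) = (v + 7)/(v + 1)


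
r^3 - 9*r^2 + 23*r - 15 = (r - 5)*(r - 3)*(r - 1)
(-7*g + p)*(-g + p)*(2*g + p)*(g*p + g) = 14*g^4*p + 14*g^4 - 9*g^3*p^2 - 9*g^3*p - 6*g^2*p^3 - 6*g^2*p^2 + g*p^4 + g*p^3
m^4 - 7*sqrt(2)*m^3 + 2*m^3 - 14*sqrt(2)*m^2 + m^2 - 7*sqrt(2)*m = m*(m + 1)^2*(m - 7*sqrt(2))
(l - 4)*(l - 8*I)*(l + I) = l^3 - 4*l^2 - 7*I*l^2 + 8*l + 28*I*l - 32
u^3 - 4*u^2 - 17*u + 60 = (u - 5)*(u - 3)*(u + 4)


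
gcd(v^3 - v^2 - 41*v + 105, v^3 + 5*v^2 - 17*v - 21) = v^2 + 4*v - 21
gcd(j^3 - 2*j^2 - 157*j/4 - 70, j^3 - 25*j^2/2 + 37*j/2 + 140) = j^2 - 11*j/2 - 20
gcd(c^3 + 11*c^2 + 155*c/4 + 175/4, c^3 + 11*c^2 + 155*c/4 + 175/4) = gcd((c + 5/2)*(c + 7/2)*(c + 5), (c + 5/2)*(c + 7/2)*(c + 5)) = c^3 + 11*c^2 + 155*c/4 + 175/4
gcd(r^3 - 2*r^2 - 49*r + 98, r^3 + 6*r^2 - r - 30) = r - 2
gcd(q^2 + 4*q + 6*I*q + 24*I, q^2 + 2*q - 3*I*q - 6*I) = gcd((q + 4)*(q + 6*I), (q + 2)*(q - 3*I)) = 1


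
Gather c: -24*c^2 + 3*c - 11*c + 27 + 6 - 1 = -24*c^2 - 8*c + 32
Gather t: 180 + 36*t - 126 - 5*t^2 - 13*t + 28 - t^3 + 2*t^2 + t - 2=-t^3 - 3*t^2 + 24*t + 80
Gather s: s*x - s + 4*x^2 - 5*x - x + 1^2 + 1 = s*(x - 1) + 4*x^2 - 6*x + 2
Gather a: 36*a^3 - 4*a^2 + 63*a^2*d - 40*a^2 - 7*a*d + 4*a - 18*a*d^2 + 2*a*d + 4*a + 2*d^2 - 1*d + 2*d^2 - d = 36*a^3 + a^2*(63*d - 44) + a*(-18*d^2 - 5*d + 8) + 4*d^2 - 2*d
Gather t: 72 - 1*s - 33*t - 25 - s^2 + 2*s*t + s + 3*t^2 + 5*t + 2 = -s^2 + 3*t^2 + t*(2*s - 28) + 49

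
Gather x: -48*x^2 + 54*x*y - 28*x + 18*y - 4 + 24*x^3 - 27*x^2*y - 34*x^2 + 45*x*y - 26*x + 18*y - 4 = 24*x^3 + x^2*(-27*y - 82) + x*(99*y - 54) + 36*y - 8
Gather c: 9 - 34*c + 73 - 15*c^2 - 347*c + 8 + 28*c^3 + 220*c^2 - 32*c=28*c^3 + 205*c^2 - 413*c + 90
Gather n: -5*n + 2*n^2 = 2*n^2 - 5*n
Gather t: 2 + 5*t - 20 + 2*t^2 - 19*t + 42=2*t^2 - 14*t + 24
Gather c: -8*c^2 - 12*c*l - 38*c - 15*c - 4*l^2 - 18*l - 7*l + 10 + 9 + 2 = -8*c^2 + c*(-12*l - 53) - 4*l^2 - 25*l + 21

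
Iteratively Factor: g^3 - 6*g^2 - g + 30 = (g - 3)*(g^2 - 3*g - 10) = (g - 3)*(g + 2)*(g - 5)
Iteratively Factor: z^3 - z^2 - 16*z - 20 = (z + 2)*(z^2 - 3*z - 10) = (z - 5)*(z + 2)*(z + 2)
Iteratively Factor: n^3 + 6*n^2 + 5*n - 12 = (n + 3)*(n^2 + 3*n - 4) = (n - 1)*(n + 3)*(n + 4)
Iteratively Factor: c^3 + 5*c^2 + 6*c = (c + 3)*(c^2 + 2*c) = c*(c + 3)*(c + 2)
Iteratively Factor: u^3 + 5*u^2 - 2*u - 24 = (u - 2)*(u^2 + 7*u + 12) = (u - 2)*(u + 4)*(u + 3)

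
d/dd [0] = 0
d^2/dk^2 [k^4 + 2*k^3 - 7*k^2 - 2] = 12*k^2 + 12*k - 14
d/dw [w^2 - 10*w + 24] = 2*w - 10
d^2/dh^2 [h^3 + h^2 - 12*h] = 6*h + 2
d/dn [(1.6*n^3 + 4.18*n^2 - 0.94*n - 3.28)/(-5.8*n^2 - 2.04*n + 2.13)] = (-9.28*n^4 - 6.528*n^3 - 3.7552*n^2 - 20.2412*n - 8.6934)/(33.64*n^4 + 23.664*n^3 - 20.5464*n^2 - 8.6904*n + 4.5369)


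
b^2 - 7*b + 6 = (b - 6)*(b - 1)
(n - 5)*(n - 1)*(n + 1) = n^3 - 5*n^2 - n + 5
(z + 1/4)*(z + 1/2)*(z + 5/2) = z^3 + 13*z^2/4 + 2*z + 5/16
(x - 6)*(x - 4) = x^2 - 10*x + 24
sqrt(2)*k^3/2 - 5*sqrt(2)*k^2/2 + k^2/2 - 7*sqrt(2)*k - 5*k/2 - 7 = (k - 7)*(k + 2)*(sqrt(2)*k/2 + 1/2)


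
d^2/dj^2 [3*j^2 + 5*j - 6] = 6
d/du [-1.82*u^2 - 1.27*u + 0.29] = -3.64*u - 1.27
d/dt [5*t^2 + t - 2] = 10*t + 1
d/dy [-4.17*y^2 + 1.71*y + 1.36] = 1.71 - 8.34*y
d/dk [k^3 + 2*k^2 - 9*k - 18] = 3*k^2 + 4*k - 9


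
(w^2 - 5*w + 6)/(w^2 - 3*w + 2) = (w - 3)/(w - 1)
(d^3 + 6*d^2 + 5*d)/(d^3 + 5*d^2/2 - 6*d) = 2*(d^2 + 6*d + 5)/(2*d^2 + 5*d - 12)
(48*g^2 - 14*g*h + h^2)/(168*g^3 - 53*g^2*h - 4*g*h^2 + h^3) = (6*g - h)/(21*g^2 - 4*g*h - h^2)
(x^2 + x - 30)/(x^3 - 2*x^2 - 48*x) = (x - 5)/(x*(x - 8))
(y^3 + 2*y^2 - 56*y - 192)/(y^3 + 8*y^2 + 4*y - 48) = (y - 8)/(y - 2)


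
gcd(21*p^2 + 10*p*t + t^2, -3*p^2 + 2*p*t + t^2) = 3*p + t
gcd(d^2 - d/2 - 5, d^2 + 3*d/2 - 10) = d - 5/2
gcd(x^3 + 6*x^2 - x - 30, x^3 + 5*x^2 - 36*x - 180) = x + 5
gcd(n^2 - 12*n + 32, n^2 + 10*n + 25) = 1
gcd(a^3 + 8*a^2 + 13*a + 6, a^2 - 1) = a + 1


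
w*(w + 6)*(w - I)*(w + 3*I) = w^4 + 6*w^3 + 2*I*w^3 + 3*w^2 + 12*I*w^2 + 18*w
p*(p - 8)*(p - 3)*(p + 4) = p^4 - 7*p^3 - 20*p^2 + 96*p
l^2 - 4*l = l*(l - 4)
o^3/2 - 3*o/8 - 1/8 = (o/2 + 1/4)*(o - 1)*(o + 1/2)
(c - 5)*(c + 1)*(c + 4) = c^3 - 21*c - 20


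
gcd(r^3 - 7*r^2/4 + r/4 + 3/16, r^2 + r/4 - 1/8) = 1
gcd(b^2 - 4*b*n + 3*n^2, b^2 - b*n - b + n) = b - n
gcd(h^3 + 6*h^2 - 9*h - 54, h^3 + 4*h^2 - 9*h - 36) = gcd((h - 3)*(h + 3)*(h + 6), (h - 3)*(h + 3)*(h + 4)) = h^2 - 9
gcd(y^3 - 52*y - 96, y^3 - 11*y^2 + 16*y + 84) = y + 2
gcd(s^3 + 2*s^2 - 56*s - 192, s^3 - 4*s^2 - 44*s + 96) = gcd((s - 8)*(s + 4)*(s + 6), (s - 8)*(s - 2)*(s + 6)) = s^2 - 2*s - 48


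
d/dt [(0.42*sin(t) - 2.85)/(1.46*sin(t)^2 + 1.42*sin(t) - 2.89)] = (-0.6132*sin(t)^2 + 8.322*sin(t) + 2.8332)*cos(t)/(2.1316*sin(t)^4 + 4.1464*sin(t)^3 - 6.4224*sin(t)^2 - 8.2076*sin(t) + 8.3521)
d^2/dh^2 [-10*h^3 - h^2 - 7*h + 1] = -60*h - 2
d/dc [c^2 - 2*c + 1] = 2*c - 2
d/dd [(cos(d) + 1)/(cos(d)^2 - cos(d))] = (-sin(d)^3/cos(d)^2 + 2*tan(d))/(cos(d) - 1)^2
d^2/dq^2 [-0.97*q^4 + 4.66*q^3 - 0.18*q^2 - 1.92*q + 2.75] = -11.64*q^2 + 27.96*q - 0.36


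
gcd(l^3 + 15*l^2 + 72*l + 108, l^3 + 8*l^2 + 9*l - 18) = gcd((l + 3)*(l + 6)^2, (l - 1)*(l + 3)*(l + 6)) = l^2 + 9*l + 18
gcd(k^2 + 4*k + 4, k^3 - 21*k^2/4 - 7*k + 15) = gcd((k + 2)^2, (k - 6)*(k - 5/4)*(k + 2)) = k + 2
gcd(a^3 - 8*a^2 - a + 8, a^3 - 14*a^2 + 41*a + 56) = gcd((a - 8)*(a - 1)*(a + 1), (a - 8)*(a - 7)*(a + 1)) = a^2 - 7*a - 8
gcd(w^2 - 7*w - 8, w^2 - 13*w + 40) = w - 8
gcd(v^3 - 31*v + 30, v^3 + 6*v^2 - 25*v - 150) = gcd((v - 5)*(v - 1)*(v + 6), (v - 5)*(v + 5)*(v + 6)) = v^2 + v - 30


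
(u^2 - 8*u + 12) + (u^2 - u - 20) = 2*u^2 - 9*u - 8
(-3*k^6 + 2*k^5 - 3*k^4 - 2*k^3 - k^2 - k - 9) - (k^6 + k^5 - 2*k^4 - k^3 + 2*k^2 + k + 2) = -4*k^6 + k^5 - k^4 - k^3 - 3*k^2 - 2*k - 11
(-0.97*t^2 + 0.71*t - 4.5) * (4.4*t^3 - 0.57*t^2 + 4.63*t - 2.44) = -4.268*t^5 + 3.6769*t^4 - 24.6958*t^3 + 8.2191*t^2 - 22.5674*t + 10.98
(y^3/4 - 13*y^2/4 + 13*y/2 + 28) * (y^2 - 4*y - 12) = y^5/4 - 17*y^4/4 + 33*y^3/2 + 41*y^2 - 190*y - 336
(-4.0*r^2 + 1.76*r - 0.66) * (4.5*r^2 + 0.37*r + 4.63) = -18.0*r^4 + 6.44*r^3 - 20.8388*r^2 + 7.9046*r - 3.0558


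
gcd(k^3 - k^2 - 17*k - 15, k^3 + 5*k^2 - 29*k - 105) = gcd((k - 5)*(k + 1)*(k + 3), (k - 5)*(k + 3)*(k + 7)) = k^2 - 2*k - 15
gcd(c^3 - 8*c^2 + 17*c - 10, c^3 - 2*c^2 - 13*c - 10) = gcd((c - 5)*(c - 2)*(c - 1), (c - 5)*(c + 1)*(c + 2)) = c - 5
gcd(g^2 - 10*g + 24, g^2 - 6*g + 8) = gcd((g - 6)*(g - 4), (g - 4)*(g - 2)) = g - 4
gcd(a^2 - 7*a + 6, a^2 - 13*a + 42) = a - 6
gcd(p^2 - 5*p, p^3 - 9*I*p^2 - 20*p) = p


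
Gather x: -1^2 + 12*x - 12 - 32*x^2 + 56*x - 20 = -32*x^2 + 68*x - 33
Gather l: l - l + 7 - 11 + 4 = 0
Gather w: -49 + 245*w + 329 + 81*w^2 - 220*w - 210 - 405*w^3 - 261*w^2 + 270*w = -405*w^3 - 180*w^2 + 295*w + 70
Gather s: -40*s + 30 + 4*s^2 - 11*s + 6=4*s^2 - 51*s + 36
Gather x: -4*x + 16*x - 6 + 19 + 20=12*x + 33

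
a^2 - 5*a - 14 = (a - 7)*(a + 2)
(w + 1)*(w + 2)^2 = w^3 + 5*w^2 + 8*w + 4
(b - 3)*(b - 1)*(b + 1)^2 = b^4 - 2*b^3 - 4*b^2 + 2*b + 3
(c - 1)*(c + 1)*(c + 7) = c^3 + 7*c^2 - c - 7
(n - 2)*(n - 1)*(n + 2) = n^3 - n^2 - 4*n + 4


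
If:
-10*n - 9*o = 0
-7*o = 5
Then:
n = 9/14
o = -5/7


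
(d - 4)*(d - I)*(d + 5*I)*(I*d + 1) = I*d^4 - 3*d^3 - 4*I*d^3 + 12*d^2 + 9*I*d^2 + 5*d - 36*I*d - 20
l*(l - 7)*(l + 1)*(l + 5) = l^4 - l^3 - 37*l^2 - 35*l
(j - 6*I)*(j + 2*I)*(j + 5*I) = j^3 + I*j^2 + 32*j + 60*I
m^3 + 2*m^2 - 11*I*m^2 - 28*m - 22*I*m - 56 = (m + 2)*(m - 7*I)*(m - 4*I)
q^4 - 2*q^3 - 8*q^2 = q^2*(q - 4)*(q + 2)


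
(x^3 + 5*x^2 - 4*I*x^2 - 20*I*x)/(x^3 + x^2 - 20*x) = (x - 4*I)/(x - 4)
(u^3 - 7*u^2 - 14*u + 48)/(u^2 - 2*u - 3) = (-u^3 + 7*u^2 + 14*u - 48)/(-u^2 + 2*u + 3)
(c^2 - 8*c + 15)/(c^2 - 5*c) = (c - 3)/c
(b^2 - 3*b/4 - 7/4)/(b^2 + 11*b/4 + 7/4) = (4*b - 7)/(4*b + 7)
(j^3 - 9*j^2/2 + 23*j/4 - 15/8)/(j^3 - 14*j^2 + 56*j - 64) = (8*j^3 - 36*j^2 + 46*j - 15)/(8*(j^3 - 14*j^2 + 56*j - 64))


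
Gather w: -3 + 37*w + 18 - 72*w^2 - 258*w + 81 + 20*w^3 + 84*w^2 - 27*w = 20*w^3 + 12*w^2 - 248*w + 96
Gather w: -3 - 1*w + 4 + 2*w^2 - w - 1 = 2*w^2 - 2*w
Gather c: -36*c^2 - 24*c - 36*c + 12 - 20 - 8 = -36*c^2 - 60*c - 16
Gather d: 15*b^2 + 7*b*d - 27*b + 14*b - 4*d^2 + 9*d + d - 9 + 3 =15*b^2 - 13*b - 4*d^2 + d*(7*b + 10) - 6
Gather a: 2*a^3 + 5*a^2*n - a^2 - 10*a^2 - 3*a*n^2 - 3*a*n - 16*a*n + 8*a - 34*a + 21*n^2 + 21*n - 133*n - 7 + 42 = 2*a^3 + a^2*(5*n - 11) + a*(-3*n^2 - 19*n - 26) + 21*n^2 - 112*n + 35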